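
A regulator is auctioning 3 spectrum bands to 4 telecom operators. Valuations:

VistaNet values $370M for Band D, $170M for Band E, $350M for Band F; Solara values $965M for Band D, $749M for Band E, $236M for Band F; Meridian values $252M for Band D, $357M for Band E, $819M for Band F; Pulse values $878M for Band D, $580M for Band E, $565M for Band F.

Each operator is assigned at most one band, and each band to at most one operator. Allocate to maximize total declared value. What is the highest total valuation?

Optimal: Pulse→Band D ($878M), Solara→Band E ($749M), Meridian→Band F ($819M) — total 878+749+819 = $2446M.
Column-greedy (each band in turn goes to its best remaining operator) gives $2364M, worse by 82.
Next-best assignment: Solara→Band D, Pulse→Band E, Meridian→Band F = $2364M.
Checked against all permutations: $2446M is optimal.

Maximum total: $2446M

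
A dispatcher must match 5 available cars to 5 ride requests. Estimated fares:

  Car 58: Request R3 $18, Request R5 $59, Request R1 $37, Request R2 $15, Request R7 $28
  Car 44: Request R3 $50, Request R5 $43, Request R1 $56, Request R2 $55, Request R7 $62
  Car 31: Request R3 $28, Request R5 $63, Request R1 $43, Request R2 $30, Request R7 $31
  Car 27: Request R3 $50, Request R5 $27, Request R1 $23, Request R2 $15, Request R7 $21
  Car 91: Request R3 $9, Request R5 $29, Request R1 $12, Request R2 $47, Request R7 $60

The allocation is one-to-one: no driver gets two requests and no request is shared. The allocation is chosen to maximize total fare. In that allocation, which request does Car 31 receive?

Car 31 receives Request R1.

This is a one-to-one assignment (maximum-weight bipartite matching).
Optimal: Car 58→Request R5 ($59), Car 44→Request R2 ($55), Car 31→Request R1 ($43), Car 27→Request R3 ($50), Car 91→Request R7 ($60) — total 59+55+43+50+60 = $267.
Max-entry greedy (repeatedly take the single best remaining cell) gives $259, worse by 8.
Next-best assignment: Car 58→Request R1, Car 44→Request R2, Car 31→Request R5, Car 27→Request R3, Car 91→Request R7 = $265.
Swapping Car 31↔Car 91 (Car 31→Request R7 $31, Car 91→Request R1 $12) loses 60.
Checked against all permutations: $267 is optimal.
Car 31's own top request is Request R5 ($63), but forcing Car 31→Request R5 and reassigning the rest optimally gives only $265 — worse by 2.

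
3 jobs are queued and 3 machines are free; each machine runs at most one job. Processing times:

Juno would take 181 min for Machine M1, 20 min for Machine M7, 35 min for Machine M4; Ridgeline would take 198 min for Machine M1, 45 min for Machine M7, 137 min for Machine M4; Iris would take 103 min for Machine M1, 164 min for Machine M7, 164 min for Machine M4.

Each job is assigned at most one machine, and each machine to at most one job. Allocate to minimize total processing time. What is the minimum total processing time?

Minimum total: 183 min

Optimal: Juno→Machine M4 (35 min), Ridgeline→Machine M7 (45 min), Iris→Machine M1 (103 min) — total 35+45+103 = 183 min.
Min-entry greedy (repeatedly take the single cheapest remaining cell) gives 260 min, worse by 77.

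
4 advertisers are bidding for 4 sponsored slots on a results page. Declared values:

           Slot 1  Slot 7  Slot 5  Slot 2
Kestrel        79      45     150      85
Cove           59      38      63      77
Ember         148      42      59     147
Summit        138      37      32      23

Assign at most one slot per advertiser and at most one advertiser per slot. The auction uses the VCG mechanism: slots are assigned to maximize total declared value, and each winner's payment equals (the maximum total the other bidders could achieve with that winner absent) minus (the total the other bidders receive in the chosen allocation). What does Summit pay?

Efficient allocation: Kestrel→Slot 5 ($150), Cove→Slot 7 ($38), Ember→Slot 2 ($147), Summit→Slot 1 ($138); total welfare W = $473.
Summit receives Slot 1 at value $138, so the others get W − 138 = $335.
Without Summit: best allocation of the remaining 3 bidders over all 4 slots is Kestrel→Slot 5 ($150), Cove→Slot 2 ($77), Ember→Slot 1 ($148), total $375.
VCG payment = (others' best without Summit) − (others' welfare with Summit) = 375 − 335 = $40.

Summit pays $40.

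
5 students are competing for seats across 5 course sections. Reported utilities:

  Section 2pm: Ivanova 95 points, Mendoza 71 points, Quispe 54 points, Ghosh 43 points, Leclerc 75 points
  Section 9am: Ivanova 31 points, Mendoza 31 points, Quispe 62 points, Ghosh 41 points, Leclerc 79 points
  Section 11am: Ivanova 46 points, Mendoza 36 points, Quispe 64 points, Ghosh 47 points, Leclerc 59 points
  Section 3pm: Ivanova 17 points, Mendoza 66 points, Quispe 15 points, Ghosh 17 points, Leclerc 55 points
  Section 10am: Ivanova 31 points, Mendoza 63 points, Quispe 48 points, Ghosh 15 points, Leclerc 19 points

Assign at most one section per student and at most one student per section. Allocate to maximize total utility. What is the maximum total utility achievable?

Max total: 335 points

This is a one-to-one assignment (maximum-weight bipartite matching).
Optimal: Ivanova→Section 2pm (95 points), Mendoza→Section 3pm (66 points), Quispe→Section 10am (48 points), Ghosh→Section 11am (47 points), Leclerc→Section 9am (79 points) — total 95+66+48+47+79 = 335 points.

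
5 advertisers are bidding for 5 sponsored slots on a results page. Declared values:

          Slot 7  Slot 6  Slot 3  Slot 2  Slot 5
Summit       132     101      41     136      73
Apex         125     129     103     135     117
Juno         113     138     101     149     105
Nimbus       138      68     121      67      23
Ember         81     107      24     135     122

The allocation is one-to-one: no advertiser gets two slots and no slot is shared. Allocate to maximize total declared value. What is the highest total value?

Max total: $653

Optimal: Summit→Slot 7 ($132), Apex→Slot 6 ($129), Juno→Slot 2 ($149), Nimbus→Slot 3 ($121), Ember→Slot 5 ($122) — total 132+129+149+121+122 = $653.
Next-best assignment: Summit→Slot 7, Apex→Slot 2, Juno→Slot 6, Nimbus→Slot 3, Ember→Slot 5 = $648.
Checked against all permutations: $653 is optimal.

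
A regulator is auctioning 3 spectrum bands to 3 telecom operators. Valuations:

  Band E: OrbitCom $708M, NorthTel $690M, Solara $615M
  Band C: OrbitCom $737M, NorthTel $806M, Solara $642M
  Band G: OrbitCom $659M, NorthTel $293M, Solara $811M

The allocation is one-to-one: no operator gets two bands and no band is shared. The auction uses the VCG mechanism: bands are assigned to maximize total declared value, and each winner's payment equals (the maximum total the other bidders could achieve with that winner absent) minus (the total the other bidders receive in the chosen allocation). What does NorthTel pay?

NorthTel pays $29M.

Efficient allocation: OrbitCom→Band E ($708M), NorthTel→Band C ($806M), Solara→Band G ($811M); total welfare W = $2325M.
NorthTel receives Band C at value $806M, so the others get W − 806 = $1519M.
Without NorthTel: best allocation of the remaining 2 bidders over all 3 bands is OrbitCom→Band C ($737M), Solara→Band G ($811M), total $1548M.
VCG payment = (others' best without NorthTel) − (others' welfare with NorthTel) = 1548 − 1519 = $29M.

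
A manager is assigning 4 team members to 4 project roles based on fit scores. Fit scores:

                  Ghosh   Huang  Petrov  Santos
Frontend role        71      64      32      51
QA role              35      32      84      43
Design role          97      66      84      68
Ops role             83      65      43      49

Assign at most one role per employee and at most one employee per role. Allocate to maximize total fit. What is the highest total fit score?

Treat this as an assignment problem: match each employee to one role.
Optimal: Ghosh→Ops role (83 pts), Huang→Frontend role (64 pts), Petrov→QA role (84 pts), Santos→Design role (68 pts) — total 83+64+84+68 = 299 pts.
Row-greedy (each employee in turn takes its best remaining role) gives 297 pts, worse by 2.
Next-best assignment: Ghosh→Design role, Huang→Ops role, Petrov→QA role, Santos→Frontend role = 297 pts.
Every other assignment is strictly worse.

Max total: 299 pts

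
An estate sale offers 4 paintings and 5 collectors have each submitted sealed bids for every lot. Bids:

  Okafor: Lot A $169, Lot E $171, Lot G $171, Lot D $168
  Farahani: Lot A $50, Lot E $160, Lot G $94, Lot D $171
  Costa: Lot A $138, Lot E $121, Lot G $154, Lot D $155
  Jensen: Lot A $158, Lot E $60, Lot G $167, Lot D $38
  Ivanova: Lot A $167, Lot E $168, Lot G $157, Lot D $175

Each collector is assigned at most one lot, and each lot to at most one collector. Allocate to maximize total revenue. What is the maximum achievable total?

Max total: $676

Optimal: Ivanova→Lot A ($167), Okafor→Lot E ($171), Jensen→Lot G ($167), Farahani→Lot D ($171) — total 167+171+167+171 = $676.
Max-entry greedy (repeatedly take the single best remaining cell) gives $651, worse by 25.
Next-best assignment: Okafor→Lot A, Ivanova→Lot E, Jensen→Lot G, Farahani→Lot D = $675.
No other one-to-one assignment exceeds $676.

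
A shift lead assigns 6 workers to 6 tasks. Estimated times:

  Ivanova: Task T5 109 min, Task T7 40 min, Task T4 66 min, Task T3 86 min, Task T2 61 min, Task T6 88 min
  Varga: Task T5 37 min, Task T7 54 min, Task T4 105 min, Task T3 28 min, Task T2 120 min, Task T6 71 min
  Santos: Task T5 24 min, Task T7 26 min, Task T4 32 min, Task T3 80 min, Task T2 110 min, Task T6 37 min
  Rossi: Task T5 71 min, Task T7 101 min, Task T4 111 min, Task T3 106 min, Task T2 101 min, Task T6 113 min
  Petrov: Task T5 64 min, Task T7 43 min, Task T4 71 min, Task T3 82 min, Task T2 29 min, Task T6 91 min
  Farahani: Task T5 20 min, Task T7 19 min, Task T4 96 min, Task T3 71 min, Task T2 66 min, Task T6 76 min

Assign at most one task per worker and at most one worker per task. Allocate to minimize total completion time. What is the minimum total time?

Minimum total: 250 min

Optimal: Ivanova→Task T4 (66 min), Varga→Task T3 (28 min), Santos→Task T6 (37 min), Rossi→Task T5 (71 min), Petrov→Task T2 (29 min), Farahani→Task T7 (19 min) — total 66+28+37+71+29+19 = 250 min.
Column-greedy (each task in turn goes to its cheapest remaining worker) gives 282 min, worse by 32.
Next-best assignment: Ivanova→Task T7, Varga→Task T3, Santos→Task T4, Rossi→Task T6, Petrov→Task T2, Farahani→Task T5 = 262 min.
Checked against all permutations: 250 min is optimal.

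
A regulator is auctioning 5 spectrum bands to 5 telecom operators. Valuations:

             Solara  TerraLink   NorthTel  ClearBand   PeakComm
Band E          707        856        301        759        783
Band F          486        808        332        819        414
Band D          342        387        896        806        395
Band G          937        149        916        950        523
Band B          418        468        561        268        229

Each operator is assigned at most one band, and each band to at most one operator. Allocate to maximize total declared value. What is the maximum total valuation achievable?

This is the linear assignment problem.
Optimal: Solara→Band G ($937M), TerraLink→Band B ($468M), NorthTel→Band D ($896M), ClearBand→Band F ($819M), PeakComm→Band E ($783M) — total 937+468+896+819+783 = $3903M.
Max-entry greedy (repeatedly take the single best remaining cell) gives $3417M, worse by 486.
Next-best assignment: Solara→Band G, TerraLink→Band F, NorthTel→Band B, ClearBand→Band D, PeakComm→Band E = $3895M.

Maximum total: $3903M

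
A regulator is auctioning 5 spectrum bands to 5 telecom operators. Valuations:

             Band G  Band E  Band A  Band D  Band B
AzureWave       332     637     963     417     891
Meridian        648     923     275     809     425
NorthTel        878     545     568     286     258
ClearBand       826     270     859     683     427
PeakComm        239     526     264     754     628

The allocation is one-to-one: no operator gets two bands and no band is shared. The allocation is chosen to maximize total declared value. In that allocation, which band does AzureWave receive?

Optimal: AzureWave→Band B ($891M), Meridian→Band E ($923M), NorthTel→Band G ($878M), ClearBand→Band A ($859M), PeakComm→Band D ($754M) — total 891+923+878+859+754 = $4305M.
Row-greedy (each operator in turn takes its best remaining band) gives $4075M, worse by 230.
Swapping NorthTel↔AzureWave (NorthTel→Band B $258M, AzureWave→Band G $332M) loses 1179.
AzureWave's own top band is Band A ($963M), but forcing AzureWave→Band A and reassigning the rest optimally gives only $4075M — worse by 230.

AzureWave receives Band B.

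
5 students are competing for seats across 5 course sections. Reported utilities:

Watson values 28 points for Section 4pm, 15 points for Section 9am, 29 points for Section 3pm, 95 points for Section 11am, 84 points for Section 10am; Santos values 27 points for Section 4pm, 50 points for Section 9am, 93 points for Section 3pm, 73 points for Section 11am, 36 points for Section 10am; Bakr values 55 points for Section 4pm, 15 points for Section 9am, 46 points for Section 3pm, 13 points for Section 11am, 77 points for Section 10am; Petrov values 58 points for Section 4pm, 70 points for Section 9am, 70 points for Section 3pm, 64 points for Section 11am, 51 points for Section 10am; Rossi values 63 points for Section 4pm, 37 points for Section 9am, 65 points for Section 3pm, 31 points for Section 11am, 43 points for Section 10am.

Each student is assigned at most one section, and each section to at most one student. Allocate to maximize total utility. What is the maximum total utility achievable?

Maximum total: 398 points

Optimal: Watson→Section 11am (95 points), Santos→Section 3pm (93 points), Bakr→Section 10am (77 points), Petrov→Section 9am (70 points), Rossi→Section 4pm (63 points) — total 95+93+77+70+63 = 398 points.
Checked against all permutations: 398 points is optimal.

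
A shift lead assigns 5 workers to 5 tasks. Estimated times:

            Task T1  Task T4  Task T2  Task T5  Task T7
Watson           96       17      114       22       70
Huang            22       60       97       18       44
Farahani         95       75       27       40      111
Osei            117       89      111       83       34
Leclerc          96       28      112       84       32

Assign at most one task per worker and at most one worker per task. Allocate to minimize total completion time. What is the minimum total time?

Optimal: Watson→Task T5 (22 min), Huang→Task T1 (22 min), Farahani→Task T2 (27 min), Osei→Task T7 (34 min), Leclerc→Task T4 (28 min) — total 22+22+27+34+28 = 133 min.
Min-entry greedy (repeatedly take the single cheapest remaining cell) gives 211 min, worse by 78.

Minimum total: 133 min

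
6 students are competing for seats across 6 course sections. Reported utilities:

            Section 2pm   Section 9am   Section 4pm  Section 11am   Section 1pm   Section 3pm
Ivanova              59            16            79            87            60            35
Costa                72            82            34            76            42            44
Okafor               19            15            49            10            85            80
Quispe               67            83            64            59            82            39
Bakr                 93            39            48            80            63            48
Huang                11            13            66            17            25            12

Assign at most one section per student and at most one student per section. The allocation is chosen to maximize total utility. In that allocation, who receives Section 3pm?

Optimal: Ivanova→Section 11am (87 points), Costa→Section 9am (82 points), Okafor→Section 3pm (80 points), Quispe→Section 1pm (82 points), Bakr→Section 2pm (93 points), Huang→Section 4pm (66 points) — total 87+82+80+82+93+66 = 490 points.
Every other assignment is strictly worse.
Okafor's own top section is Section 1pm (85 points), but forcing Okafor→Section 1pm and reassigning the rest optimally gives only 458 points — worse by 32.

Okafor receives Section 3pm.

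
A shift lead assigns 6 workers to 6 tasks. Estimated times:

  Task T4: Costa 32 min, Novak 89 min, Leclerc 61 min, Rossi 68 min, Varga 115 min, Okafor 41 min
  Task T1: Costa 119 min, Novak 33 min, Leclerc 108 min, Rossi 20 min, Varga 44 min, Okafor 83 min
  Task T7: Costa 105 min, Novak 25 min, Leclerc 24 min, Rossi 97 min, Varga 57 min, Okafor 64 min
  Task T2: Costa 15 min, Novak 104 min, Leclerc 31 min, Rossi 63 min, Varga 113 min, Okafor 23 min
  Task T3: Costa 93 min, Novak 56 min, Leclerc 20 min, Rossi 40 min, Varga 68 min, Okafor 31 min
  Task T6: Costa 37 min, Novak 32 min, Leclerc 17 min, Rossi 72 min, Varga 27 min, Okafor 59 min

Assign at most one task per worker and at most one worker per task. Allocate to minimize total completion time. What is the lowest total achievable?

Minimum total: 147 min

Optimal: Costa→Task T4 (32 min), Novak→Task T7 (25 min), Leclerc→Task T3 (20 min), Rossi→Task T1 (20 min), Varga→Task T6 (27 min), Okafor→Task T2 (23 min) — total 32+25+20+20+27+23 = 147 min.
Column-greedy (each task in turn goes to its cheapest remaining worker) gives 182 min, worse by 35.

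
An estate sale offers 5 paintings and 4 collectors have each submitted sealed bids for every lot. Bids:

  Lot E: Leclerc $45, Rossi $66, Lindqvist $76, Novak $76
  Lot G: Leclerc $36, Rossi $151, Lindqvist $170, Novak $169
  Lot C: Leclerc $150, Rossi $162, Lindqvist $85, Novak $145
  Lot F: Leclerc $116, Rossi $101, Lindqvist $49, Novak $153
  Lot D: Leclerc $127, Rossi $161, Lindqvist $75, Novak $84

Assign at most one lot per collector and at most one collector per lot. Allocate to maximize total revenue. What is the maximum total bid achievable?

This is the linear assignment problem.
Optimal: Leclerc→Lot C ($150), Rossi→Lot D ($161), Lindqvist→Lot G ($170), Novak→Lot F ($153) — total 150+161+170+153 = $634.
Column-greedy (each lot in turn goes to its best remaining collector) gives $523, worse by 111.
Next-best assignment: Leclerc→Lot D, Rossi→Lot C, Lindqvist→Lot G, Novak→Lot F = $612.

Maximum total: $634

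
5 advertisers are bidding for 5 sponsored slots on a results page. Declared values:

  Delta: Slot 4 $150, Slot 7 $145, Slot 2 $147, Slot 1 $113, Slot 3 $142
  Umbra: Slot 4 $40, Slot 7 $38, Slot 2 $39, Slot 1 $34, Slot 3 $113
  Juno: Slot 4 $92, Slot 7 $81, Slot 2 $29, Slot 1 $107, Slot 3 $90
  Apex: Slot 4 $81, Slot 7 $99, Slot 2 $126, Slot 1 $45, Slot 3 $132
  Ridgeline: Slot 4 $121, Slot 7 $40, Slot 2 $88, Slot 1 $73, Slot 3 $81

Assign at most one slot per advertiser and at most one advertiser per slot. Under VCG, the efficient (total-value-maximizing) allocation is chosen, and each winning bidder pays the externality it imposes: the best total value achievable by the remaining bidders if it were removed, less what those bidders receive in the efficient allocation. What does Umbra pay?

Umbra pays $8.

Efficient allocation: Delta→Slot 7 ($145), Umbra→Slot 3 ($113), Juno→Slot 1 ($107), Apex→Slot 2 ($126), Ridgeline→Slot 4 ($121); total welfare W = $612.
Umbra receives Slot 3 at value $113, so the others get W − 113 = $499.
Without Umbra: best allocation of the remaining 4 bidders over all 5 slots is Delta→Slot 2 ($147), Juno→Slot 1 ($107), Apex→Slot 3 ($132), Ridgeline→Slot 4 ($121), total $507.
VCG payment = (others' best without Umbra) − (others' welfare with Umbra) = 507 − 499 = $8.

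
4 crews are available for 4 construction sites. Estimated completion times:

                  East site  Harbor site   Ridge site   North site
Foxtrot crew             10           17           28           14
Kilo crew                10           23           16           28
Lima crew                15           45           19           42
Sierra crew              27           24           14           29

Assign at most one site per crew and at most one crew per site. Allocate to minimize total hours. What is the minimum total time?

This is a one-to-one assignment (minimum-cost bipartite matching).
Optimal: Foxtrot crew→North site (14 hours), Kilo crew→Harbor site (23 hours), Lima crew→East site (15 hours), Sierra crew→Ridge site (14 hours) — total 14+23+15+14 = 66 hours.
Next-best assignment: Foxtrot crew→North site, Kilo crew→East site, Lima crew→Ridge site, Sierra crew→Harbor site = 67 hours.
Swapping Lima crew↔Sierra crew (Lima crew→Ridge site 19 hours, Sierra crew→East site 27 hours) adds 17.

Minimum total: 66 hours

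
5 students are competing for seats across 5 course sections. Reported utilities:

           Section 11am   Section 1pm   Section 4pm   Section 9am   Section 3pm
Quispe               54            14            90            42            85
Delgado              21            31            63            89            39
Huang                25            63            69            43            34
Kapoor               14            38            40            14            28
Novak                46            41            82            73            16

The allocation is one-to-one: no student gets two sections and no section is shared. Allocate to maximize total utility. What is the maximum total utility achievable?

Maximum total: 333 points

Optimal: Quispe→Section 3pm (85 points), Delgado→Section 9am (89 points), Huang→Section 1pm (63 points), Kapoor→Section 11am (14 points), Novak→Section 4pm (82 points) — total 85+89+63+14+82 = 333 points.
Row-greedy (each student in turn takes its best remaining section) gives 316 points, worse by 17.
Every other assignment is strictly worse.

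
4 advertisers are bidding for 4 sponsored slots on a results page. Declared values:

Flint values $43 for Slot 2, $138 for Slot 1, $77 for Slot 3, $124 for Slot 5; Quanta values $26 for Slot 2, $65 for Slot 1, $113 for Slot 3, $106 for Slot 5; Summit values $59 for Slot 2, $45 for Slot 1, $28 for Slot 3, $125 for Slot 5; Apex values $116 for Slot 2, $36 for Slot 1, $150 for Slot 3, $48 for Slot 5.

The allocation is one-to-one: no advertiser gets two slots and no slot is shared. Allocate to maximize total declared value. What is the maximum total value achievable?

Optimal: Flint→Slot 1 ($138), Quanta→Slot 3 ($113), Summit→Slot 5 ($125), Apex→Slot 2 ($116) — total 138+113+125+116 = $492.
Max-entry greedy (repeatedly take the single best remaining cell) gives $439, worse by 53.
Next-best assignment: Flint→Slot 1, Quanta→Slot 5, Summit→Slot 2, Apex→Slot 3 = $453.
Swapping Apex↔Flint (Apex→Slot 1 $36, Flint→Slot 2 $43) loses 175.

Maximum total: $492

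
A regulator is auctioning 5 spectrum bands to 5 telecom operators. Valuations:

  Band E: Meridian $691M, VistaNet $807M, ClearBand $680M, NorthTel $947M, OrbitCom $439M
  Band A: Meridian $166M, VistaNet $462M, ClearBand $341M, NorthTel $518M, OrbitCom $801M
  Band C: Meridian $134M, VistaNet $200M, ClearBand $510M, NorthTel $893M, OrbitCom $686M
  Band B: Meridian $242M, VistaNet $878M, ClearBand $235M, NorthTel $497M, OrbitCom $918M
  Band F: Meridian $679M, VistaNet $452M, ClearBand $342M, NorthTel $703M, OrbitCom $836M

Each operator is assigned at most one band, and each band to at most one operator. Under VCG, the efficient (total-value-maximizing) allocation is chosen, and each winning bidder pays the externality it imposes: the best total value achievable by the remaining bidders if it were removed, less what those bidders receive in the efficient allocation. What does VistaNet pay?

Efficient allocation: Meridian→Band F ($679M), VistaNet→Band B ($878M), ClearBand→Band E ($680M), NorthTel→Band C ($893M), OrbitCom→Band A ($801M); total welfare W = $3931M.
VistaNet receives Band B at value $878M, so the others get W − 878 = $3053M.
Without VistaNet: best allocation of the remaining 4 bidders over all 5 bands is Meridian→Band F ($679M), ClearBand→Band E ($680M), NorthTel→Band C ($893M), OrbitCom→Band B ($918M), total $3170M.
VCG payment = (others' best without VistaNet) − (others' welfare with VistaNet) = 3170 − 3053 = $117M.

VistaNet pays $117M.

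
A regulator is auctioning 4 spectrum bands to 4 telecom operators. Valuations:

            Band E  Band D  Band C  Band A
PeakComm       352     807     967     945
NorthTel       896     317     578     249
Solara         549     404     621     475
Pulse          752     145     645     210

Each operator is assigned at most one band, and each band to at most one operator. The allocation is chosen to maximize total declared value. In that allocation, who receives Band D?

This is the linear assignment problem.
Optimal: PeakComm→Band A ($945M), NorthTel→Band E ($896M), Solara→Band D ($404M), Pulse→Band C ($645M) — total 945+896+404+645 = $2890M.
Column-greedy (each band in turn goes to its best remaining operator) gives $2823M, worse by 67.
Checked against all permutations: $2890M is optimal.
Solara's own top band is Band C ($621M), but forcing Solara→Band C and reassigning the rest optimally gives only $2635M — worse by 255.

Solara receives Band D.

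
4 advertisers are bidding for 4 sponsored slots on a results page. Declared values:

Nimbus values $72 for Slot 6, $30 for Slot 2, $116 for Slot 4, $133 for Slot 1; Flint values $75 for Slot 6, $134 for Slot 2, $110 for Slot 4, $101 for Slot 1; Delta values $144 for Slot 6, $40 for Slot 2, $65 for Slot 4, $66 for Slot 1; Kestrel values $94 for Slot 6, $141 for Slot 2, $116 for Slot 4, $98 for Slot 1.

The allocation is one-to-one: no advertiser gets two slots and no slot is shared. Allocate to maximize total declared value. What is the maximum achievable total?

Optimal: Nimbus→Slot 1 ($133), Flint→Slot 4 ($110), Delta→Slot 6 ($144), Kestrel→Slot 2 ($141) — total 133+110+144+141 = $528.
Row-greedy (each advertiser in turn takes its best remaining slot) gives $527, worse by 1.
No other one-to-one assignment exceeds $528.

Maximum total: $528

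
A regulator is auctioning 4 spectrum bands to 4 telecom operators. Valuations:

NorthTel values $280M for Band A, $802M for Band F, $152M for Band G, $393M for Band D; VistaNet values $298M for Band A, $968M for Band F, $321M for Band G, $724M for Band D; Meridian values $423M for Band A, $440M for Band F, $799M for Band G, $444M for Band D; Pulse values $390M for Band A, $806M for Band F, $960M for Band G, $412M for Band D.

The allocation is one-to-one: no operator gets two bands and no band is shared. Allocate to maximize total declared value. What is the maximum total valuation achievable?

Optimal: NorthTel→Band F ($802M), VistaNet→Band D ($724M), Meridian→Band A ($423M), Pulse→Band G ($960M) — total 802+724+423+960 = $2909M.
Max-entry greedy (repeatedly take the single best remaining cell) gives $2652M, worse by 257.
Next-best assignment: NorthTel→Band D, VistaNet→Band F, Meridian→Band A, Pulse→Band G = $2744M.
Swapping Pulse↔NorthTel (Pulse→Band F $806M, NorthTel→Band G $152M) loses 804.

Max total: $2909M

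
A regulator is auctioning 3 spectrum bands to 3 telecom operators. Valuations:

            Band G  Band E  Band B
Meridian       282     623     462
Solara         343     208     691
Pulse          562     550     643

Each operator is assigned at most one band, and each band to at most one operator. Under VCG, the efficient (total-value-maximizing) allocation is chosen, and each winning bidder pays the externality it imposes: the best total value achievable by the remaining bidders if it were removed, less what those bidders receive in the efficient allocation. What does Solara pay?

Solara pays $81M.

Efficient allocation: Meridian→Band E ($623M), Solara→Band B ($691M), Pulse→Band G ($562M); total welfare W = $1876M.
Solara receives Band B at value $691M, so the others get W − 691 = $1185M.
Without Solara: best allocation of the remaining 2 bidders over all 3 bands is Meridian→Band E ($623M), Pulse→Band B ($643M), total $1266M.
VCG payment = (others' best without Solara) − (others' welfare with Solara) = 1266 − 1185 = $81M.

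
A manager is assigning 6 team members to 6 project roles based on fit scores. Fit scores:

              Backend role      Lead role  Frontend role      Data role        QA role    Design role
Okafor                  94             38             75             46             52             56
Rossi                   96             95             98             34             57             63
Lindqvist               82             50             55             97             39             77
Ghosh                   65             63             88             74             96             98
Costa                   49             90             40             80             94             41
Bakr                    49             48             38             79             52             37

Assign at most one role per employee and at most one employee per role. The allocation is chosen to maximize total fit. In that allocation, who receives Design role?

Lindqvist receives Design role.

Optimal: Okafor→Backend role (94 pts), Rossi→Frontend role (98 pts), Lindqvist→Design role (77 pts), Ghosh→QA role (96 pts), Costa→Lead role (90 pts), Bakr→Data role (79 pts) — total 94+98+77+96+90+79 = 534 pts.
Column-greedy (each role in turn goes to its best remaining employee) gives 460 pts, worse by 74.
Swapping Rossi↔Costa (Rossi→Lead role 95 pts, Costa→Frontend role 40 pts) loses 53.
Lindqvist's own top role is Data role (97 pts), but forcing Lindqvist→Data role and reassigning the rest optimally gives only 529 pts — worse by 5.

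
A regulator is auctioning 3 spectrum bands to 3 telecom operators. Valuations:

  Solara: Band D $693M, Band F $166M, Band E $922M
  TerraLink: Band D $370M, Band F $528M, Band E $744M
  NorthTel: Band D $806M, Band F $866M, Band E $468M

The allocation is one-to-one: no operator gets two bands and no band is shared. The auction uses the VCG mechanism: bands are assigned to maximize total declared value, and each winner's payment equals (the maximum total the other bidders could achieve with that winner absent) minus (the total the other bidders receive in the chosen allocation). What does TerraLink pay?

Efficient allocation: Solara→Band D ($693M), TerraLink→Band E ($744M), NorthTel→Band F ($866M); total welfare W = $2303M.
TerraLink receives Band E at value $744M, so the others get W − 744 = $1559M.
Without TerraLink: best allocation of the remaining 2 bidders over all 3 bands is Solara→Band E ($922M), NorthTel→Band F ($866M), total $1788M.
VCG payment = (others' best without TerraLink) − (others' welfare with TerraLink) = 1788 − 1559 = $229M.

TerraLink pays $229M.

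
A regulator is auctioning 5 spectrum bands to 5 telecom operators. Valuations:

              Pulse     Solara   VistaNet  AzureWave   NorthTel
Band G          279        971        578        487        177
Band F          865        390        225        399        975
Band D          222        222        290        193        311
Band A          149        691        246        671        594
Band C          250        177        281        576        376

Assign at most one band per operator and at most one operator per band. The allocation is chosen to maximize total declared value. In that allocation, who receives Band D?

Treat this as an assignment problem: match each operator to one band.
Optimal: Pulse→Band F ($865M), Solara→Band G ($971M), VistaNet→Band D ($290M), AzureWave→Band C ($576M), NorthTel→Band A ($594M) — total 865+971+290+576+594 = $3296M.
Max-entry greedy (repeatedly take the single best remaining cell) gives $3157M, worse by 139.
Next-best assignment: Pulse→Band F, Solara→Band G, VistaNet→Band D, AzureWave→Band A, NorthTel→Band C = $3173M.
Swapping NorthTel↔AzureWave (NorthTel→Band C $376M, AzureWave→Band A $671M) loses 123.
VistaNet's own top band is Band G ($578M), but forcing VistaNet→Band G and reassigning the rest optimally gives only $3042M — worse by 254.

VistaNet receives Band D.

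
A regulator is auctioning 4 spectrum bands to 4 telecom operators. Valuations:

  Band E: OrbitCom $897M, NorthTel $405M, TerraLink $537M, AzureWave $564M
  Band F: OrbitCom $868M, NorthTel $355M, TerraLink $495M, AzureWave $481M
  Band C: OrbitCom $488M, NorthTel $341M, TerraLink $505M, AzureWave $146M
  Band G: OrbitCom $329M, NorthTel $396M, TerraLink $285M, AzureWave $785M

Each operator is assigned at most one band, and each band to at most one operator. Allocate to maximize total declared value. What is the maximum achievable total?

Optimal: OrbitCom→Band F ($868M), NorthTel→Band E ($405M), TerraLink→Band C ($505M), AzureWave→Band G ($785M) — total 868+405+505+785 = $2563M.
Column-greedy (each band in turn goes to its best remaining operator) gives $2518M, worse by 45.
Next-best assignment: OrbitCom→Band E, NorthTel→Band F, TerraLink→Band C, AzureWave→Band G = $2542M.
Swapping AzureWave↔NorthTel (AzureWave→Band E $564M, NorthTel→Band G $396M) loses 230.

Maximum total: $2563M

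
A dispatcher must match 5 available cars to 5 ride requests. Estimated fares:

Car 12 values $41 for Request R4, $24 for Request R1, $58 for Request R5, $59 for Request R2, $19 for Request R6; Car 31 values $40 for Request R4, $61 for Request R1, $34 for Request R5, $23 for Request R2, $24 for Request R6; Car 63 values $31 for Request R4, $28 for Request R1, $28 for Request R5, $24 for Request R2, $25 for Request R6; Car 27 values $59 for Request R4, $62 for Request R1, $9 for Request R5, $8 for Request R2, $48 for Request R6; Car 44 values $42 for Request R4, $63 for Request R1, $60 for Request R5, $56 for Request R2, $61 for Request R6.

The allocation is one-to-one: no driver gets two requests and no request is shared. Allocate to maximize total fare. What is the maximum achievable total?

Max total: $268

Optimal: Car 12→Request R2 ($59), Car 31→Request R1 ($61), Car 63→Request R5 ($28), Car 27→Request R4 ($59), Car 44→Request R6 ($61) — total 59+61+28+59+61 = $268.
Max-entry greedy (repeatedly take the single best remaining cell) gives $240, worse by 28.
Next-best assignment: Car 12→Request R2, Car 31→Request R1, Car 63→Request R6, Car 27→Request R4, Car 44→Request R5 = $264.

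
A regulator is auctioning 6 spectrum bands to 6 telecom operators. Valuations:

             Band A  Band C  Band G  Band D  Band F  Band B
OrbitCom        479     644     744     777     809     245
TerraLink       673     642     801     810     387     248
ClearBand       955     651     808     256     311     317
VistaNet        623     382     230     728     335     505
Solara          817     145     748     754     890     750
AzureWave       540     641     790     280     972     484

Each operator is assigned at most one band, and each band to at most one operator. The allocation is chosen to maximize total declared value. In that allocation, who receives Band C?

Optimal: OrbitCom→Band C ($644M), TerraLink→Band G ($801M), ClearBand→Band A ($955M), VistaNet→Band D ($728M), Solara→Band B ($750M), AzureWave→Band F ($972M) — total 644+801+955+728+750+972 = $4850M.
OrbitCom's own top band is Band F ($809M), but forcing OrbitCom→Band F and reassigning the rest optimally gives only $4684M — worse by 166.

OrbitCom receives Band C.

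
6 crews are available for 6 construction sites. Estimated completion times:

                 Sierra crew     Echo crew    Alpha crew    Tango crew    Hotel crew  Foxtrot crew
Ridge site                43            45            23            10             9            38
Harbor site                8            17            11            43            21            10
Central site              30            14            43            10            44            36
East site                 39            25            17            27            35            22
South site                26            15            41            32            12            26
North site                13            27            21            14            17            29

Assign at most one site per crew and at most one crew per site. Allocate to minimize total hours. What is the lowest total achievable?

Treat this as an assignment problem: match each crew to one site.
Optimal: Sierra crew→North site (13 hours), Echo crew→South site (15 hours), Alpha crew→East site (17 hours), Tango crew→Central site (10 hours), Hotel crew→Ridge site (9 hours), Foxtrot crew→Harbor site (10 hours) — total 13+15+17+10+9+10 = 74 hours.
Checked against all permutations: 74 hours is optimal.

Min total: 74 hours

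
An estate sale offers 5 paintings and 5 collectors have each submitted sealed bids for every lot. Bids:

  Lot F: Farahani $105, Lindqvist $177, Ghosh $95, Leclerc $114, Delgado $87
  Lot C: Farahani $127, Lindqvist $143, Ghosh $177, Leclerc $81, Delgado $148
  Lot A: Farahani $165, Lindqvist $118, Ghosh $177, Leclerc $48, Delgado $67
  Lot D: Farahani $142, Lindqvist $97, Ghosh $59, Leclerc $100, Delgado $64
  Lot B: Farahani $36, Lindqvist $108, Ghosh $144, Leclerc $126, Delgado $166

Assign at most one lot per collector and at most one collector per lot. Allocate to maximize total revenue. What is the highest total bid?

Max total: $785

Optimal: Farahani→Lot A ($165), Lindqvist→Lot F ($177), Ghosh→Lot C ($177), Leclerc→Lot D ($100), Delgado→Lot B ($166) — total 165+177+177+100+166 = $785.
Row-greedy (each collector in turn takes its best remaining lot) gives $709, worse by 76.
Next-best assignment: Farahani→Lot D, Lindqvist→Lot F, Ghosh→Lot A, Leclerc→Lot B, Delgado→Lot C = $770.
Checked against all permutations: $785 is optimal.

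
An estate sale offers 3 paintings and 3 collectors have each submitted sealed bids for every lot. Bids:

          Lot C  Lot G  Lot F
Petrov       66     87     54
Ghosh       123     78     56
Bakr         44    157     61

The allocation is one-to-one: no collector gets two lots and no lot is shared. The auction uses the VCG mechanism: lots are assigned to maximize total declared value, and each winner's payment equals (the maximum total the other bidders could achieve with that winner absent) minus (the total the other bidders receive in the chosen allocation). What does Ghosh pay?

Efficient allocation: Petrov→Lot F ($54), Ghosh→Lot C ($123), Bakr→Lot G ($157); total welfare W = $334.
Ghosh receives Lot C at value $123, so the others get W − 123 = $211.
Without Ghosh: best allocation of the remaining 2 bidders over all 3 lots is Petrov→Lot C ($66), Bakr→Lot G ($157), total $223.
VCG payment = (others' best without Ghosh) − (others' welfare with Ghosh) = 223 − 211 = $12.

Ghosh pays $12.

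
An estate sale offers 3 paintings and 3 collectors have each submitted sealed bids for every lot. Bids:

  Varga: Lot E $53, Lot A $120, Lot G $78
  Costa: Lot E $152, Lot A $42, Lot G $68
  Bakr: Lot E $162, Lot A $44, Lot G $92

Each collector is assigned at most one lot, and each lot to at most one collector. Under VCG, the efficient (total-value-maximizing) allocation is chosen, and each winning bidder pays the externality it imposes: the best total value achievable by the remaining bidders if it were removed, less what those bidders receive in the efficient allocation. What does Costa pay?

Costa pays $70.

Efficient allocation: Varga→Lot A ($120), Costa→Lot E ($152), Bakr→Lot G ($92); total welfare W = $364.
Costa receives Lot E at value $152, so the others get W − 152 = $212.
Without Costa: best allocation of the remaining 2 bidders over all 3 lots is Varga→Lot A ($120), Bakr→Lot E ($162), total $282.
VCG payment = (others' best without Costa) − (others' welfare with Costa) = 282 − 212 = $70.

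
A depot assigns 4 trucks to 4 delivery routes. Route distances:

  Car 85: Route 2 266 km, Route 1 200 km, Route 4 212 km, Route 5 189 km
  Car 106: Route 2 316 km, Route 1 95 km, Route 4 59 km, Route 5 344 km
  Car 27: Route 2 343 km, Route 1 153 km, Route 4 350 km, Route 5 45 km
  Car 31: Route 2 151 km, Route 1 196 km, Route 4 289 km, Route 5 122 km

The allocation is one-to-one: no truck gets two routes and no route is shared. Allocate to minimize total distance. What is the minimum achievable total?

Minimum total: 455 km

Treat this as an assignment problem: match each truck to one route.
Optimal: Car 85→Route 1 (200 km), Car 106→Route 4 (59 km), Car 27→Route 5 (45 km), Car 31→Route 2 (151 km) — total 200+59+45+151 = 455 km.
Column-greedy (each route in turn goes to its cheapest remaining truck) gives 503 km, worse by 48.
Swapping Car 85↔Car 27 (Car 85→Route 5 189 km, Car 27→Route 1 153 km) adds 97.
Checked against all permutations: 455 km is optimal.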